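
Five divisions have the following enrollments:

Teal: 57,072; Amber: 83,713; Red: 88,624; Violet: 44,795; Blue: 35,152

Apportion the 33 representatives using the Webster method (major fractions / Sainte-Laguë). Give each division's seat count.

Standard divisor 309356/33 ≈ 9374.424; standard quotas: Teal 6.088, Amber 8.930, Red 9.454, Violet 4.778, Blue 3.750.
Rounding to the nearest integer gives Teal 6, Amber 9, Red 9, Violet 5, Blue 4 — total 33, matching the house size, so no adjustment is needed.

Teal 6, Amber 9, Red 9, Violet 5, Blue 4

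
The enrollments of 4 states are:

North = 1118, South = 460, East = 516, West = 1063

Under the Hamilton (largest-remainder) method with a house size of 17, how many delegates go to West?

Standard divisor: 3157 ÷ 17 ≈ 185.706.
Standard quotas: North 6.020, South 2.477, East 2.779, West 5.724.
Lower quotas: North 6, South 2, East 2, West 5 (sum 15, leaving 2 seats).
Remainders in descending order: East 0.779, West 0.724, South 0.477, North 0.020.
Largest remainders: East, West receive the extra seats.
West receives 6.

6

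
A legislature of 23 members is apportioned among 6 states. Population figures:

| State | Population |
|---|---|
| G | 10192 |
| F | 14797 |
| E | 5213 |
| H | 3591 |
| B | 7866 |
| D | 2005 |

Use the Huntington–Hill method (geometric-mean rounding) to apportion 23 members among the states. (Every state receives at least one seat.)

With divisor 1919: modified quotas G 5.311, F 7.711, E 2.717, H 1.871, B 4.099, D 1.045.
Geometric-mean thresholds: G √(5·6)=5.477, F √(7·8)=7.483, E √(2·3)=2.449, H √(1·2)=1.414, B √(4·5)=4.472, D √(1·2)=1.414.
Each quota rounded against its threshold gives G 5, F 8, E 3, H 2, B 4, D 1 (total 23).

G: 5, F: 8, E: 3, H: 2, B: 4, D: 1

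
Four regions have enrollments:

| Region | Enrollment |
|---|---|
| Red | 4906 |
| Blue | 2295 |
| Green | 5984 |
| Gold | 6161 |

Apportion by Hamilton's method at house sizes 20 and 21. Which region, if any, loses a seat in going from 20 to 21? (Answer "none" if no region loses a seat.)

Blue

At 20 seats: Red 5, Blue 3, Green 6, Gold 6.
At 21 seats: Red 5, Blue 2, Green 7, Gold 7.
Blue drops from 3 to 2.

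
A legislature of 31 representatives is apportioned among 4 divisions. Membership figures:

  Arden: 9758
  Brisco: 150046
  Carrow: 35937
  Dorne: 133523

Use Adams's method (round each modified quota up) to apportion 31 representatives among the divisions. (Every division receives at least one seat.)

Standard divisor 329264/31 ≈ 10621.419; standard quotas: Arden 0.919, Brisco 14.127, Carrow 3.383, Dorne 12.571.
Rounding up gives 1, 15, 4, 13 = 33 seats, so the divisor must be adjusted.
With modified divisor 11300: modified quotas Arden 0.864, Brisco 13.278, Carrow 3.180, Dorne 11.816.
Rounding up: Arden 1, Brisco 14, Carrow 4, Dorne 12 (total 31).

Arden 1, Brisco 14, Carrow 4, Dorne 12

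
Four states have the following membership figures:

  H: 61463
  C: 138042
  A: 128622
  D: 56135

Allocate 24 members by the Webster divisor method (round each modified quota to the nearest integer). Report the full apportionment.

H: 4, C: 9, A: 8, D: 3

Standard divisor 384262/24 ≈ 16010.917; standard quotas: H 3.839, C 8.622, A 8.033, D 3.506.
Rounding to the nearest integer gives 4, 9, 8, 4 = 25 seats, so the divisor must be adjusted.
With modified divisor 16140: modified quotas H 3.808, C 8.553, A 7.969, D 3.478.
Rounding to the nearest integer: H 4, C 9, A 8, D 3 (total 24).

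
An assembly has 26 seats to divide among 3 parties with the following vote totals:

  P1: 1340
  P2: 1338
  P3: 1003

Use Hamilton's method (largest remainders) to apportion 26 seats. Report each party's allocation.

P1 10; P2 9; P3 7

The standard divisor is 3681/26 ≈ 141.577.
Standard quotas: P1 9.465, P2 9.451, P3 7.084.
Lower quotas: P1 9, P2 9, P3 7 (sum 25, leaving 1 seat).
Remainders in descending order: P1 0.465, P2 0.451, P3 0.084.
Largest remainder: P1 receives the extra seat.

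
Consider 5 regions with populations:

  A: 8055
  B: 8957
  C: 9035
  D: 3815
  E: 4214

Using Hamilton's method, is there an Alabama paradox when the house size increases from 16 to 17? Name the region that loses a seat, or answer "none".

none

At 16 seats: A 4, B 4, C 4, D 2, E 2.
At 17 seats: A 4, B 4, C 5, D 2, E 2.
No region's allocation decreased.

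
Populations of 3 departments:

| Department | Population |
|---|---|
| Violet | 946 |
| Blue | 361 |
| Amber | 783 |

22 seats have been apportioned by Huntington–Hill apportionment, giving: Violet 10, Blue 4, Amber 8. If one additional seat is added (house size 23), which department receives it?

Amber

Priority for the next seat is population ÷ (√(s·(s+1))).
Priorities: Violet 90.198, Blue 80.722, Amber 92.277.
Highest priority: Amber.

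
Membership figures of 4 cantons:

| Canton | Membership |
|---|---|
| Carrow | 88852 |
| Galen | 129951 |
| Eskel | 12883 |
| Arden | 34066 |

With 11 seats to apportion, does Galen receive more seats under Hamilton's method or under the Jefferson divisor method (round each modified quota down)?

Jefferson

Hamilton: Carrow 4, Galen 5, Eskel 1, Arden 1.
Jefferson: Carrow 4, Galen 6, Eskel 0, Arden 1.
Galen gets 5 under Hamilton and 6 under Jefferson.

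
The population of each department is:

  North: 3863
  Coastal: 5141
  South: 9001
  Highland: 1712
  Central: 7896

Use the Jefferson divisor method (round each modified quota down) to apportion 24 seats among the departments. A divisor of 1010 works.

North 3, Coastal 5, South 8, Highland 1, Central 7

With modified divisor 1010: modified quotas North 3.825, Coastal 5.090, South 8.912, Highland 1.695, Central 7.818.
Rounding down: North 3, Coastal 5, South 8, Highland 1, Central 7 (total 24).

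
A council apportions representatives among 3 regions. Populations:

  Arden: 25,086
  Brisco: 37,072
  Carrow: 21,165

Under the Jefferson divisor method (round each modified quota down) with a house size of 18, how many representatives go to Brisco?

Standard divisor 83323/18 ≈ 4629.056; standard quotas: Arden 5.419, Brisco 8.009, Carrow 4.572.
Rounding down gives 5, 8, 4 = 17 seats, so the divisor must be adjusted.
With modified divisor 4200: modified quotas Arden 5.973, Brisco 8.827, Carrow 5.039.
Rounding down: Arden 5, Brisco 8, Carrow 5 (total 18).
Brisco receives 8.

8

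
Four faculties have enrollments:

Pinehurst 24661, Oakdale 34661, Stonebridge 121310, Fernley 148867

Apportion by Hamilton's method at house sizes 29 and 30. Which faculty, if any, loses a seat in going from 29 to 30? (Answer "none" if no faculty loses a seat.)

none

At 29 seats: Pinehurst 2, Oakdale 3, Stonebridge 11, Fernley 13.
At 30 seats: Pinehurst 2, Oakdale 3, Stonebridge 11, Fernley 14.
No faculty's allocation decreased.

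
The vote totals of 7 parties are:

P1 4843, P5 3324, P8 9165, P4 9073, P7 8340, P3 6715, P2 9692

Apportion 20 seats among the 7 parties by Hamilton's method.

P1: 2, P5: 1, P8: 4, P4: 3, P7: 3, P3: 3, P2: 4

The standard divisor is 51152/20 ≈ 2557.6.
Standard quotas: P1 1.8936, P5 1.2997, P8 3.5834, P4 3.5475, P7 3.2609, P3 2.6255, P2 3.7895.
Lower quotas: P1 1, P5 1, P8 3, P4 3, P7 3, P3 2, P2 3 (sum 16, leaving 4 seats).
Remainders in descending order: P1 0.8936, P2 0.7895, P3 0.6255, P8 0.5834, P4 0.5475, P5 0.2997, P7 0.2609.
The surplus seats go to P1, P2, P3, P8.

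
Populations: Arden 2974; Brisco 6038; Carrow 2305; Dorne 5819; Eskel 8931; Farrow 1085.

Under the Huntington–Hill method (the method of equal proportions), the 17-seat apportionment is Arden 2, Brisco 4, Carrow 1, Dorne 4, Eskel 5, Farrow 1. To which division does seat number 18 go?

Eskel

Priority for the next seat is population ÷ (√(s·(s+1))).
Priorities: Arden 1214.130, Brisco 1350.138, Carrow 1629.881, Dorne 1301.168, Eskel 1630.570, Farrow 767.211.
Highest priority: Eskel.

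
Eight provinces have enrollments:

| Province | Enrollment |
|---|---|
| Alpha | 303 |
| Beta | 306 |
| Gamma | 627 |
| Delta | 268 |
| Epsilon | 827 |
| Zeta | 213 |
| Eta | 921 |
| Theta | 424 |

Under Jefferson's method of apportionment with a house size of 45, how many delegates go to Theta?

5

Standard divisor 3889/45 ≈ 86.422; standard quotas: Alpha 3.506, Beta 3.541, Gamma 7.255, Delta 3.101, Epsilon 9.569, Zeta 2.465, Eta 10.657, Theta 4.906.
Rounding down gives 3, 3, 7, 3, 9, 2, 10, 4 = 41 seats, so the divisor must be adjusted.
With modified divisor 78: modified quotas Alpha 3.885, Beta 3.923, Gamma 8.038, Delta 3.436, Epsilon 10.603, Zeta 2.731, Eta 11.808, Theta 5.436.
Rounding down: Alpha 3, Beta 3, Gamma 8, Delta 3, Epsilon 10, Zeta 2, Eta 11, Theta 5 (total 45).
Theta receives 5.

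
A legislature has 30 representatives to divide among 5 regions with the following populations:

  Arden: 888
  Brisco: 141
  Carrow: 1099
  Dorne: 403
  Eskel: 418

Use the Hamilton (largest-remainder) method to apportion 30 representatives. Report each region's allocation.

Arden: 9, Brisco: 2, Carrow: 11, Dorne: 4, Eskel: 4

The standard divisor is 2949/30 ≈ 98.3.
Standard quotas: Arden 9.034, Brisco 1.434, Carrow 11.180, Dorne 4.100, Eskel 4.252.
Lower quotas: Arden 9, Brisco 1, Carrow 11, Dorne 4, Eskel 4 (sum 29, leaving 1 seat).
Remainders in descending order: Brisco 0.434, Eskel 0.252, Carrow 0.180, Dorne 0.100, Arden 0.034.
Largest remainder: Brisco receives the extra seat.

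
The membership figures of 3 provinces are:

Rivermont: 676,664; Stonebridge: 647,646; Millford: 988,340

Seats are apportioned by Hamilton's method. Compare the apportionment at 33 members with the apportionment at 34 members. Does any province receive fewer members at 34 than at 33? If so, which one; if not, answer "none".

At 33 seats: Rivermont 10, Stonebridge 9, Millford 14.
At 34 seats: Rivermont 10, Stonebridge 9, Millford 15.
No province's allocation decreased.

none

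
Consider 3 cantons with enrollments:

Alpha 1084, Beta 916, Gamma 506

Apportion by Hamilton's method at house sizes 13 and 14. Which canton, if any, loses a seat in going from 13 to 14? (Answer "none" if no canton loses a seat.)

At 13 seats: Alpha 5, Beta 5, Gamma 3.
At 14 seats: Alpha 6, Beta 5, Gamma 3.
No canton's allocation decreased.

none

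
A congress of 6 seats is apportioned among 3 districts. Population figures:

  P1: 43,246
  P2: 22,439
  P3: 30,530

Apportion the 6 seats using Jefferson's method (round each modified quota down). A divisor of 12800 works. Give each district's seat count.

P1: 3, P2: 1, P3: 2

With modified divisor 12800: modified quotas P1 3.379, P2 1.753, P3 2.385.
Rounding down: P1 3, P2 1, P3 2 (total 6).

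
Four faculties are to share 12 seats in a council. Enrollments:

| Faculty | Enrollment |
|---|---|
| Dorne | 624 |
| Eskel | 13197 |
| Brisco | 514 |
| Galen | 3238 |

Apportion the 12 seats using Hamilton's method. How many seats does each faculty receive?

Dorne=1, Eskel=9, Brisco=0, Galen=2

Total 17573; standard divisor 17573/12 ≈ 1464.417.
Standard quotas: Dorne 0.4261, Eskel 9.0118, Brisco 0.3510, Galen 2.2111.
Lower quotas: Dorne 0, Eskel 9, Brisco 0, Galen 2 (sum 11, leaving 1 seat).
Remainders in descending order: Dorne 0.4261, Brisco 0.3510, Galen 0.2111, Eskel 0.0118.
The surplus seat goes to Dorne.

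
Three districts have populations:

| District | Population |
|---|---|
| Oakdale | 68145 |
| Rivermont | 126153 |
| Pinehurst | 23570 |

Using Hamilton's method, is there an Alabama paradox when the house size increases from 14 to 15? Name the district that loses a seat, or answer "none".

Pinehurst

At 14 seats: Oakdale 4, Rivermont 8, Pinehurst 2.
At 15 seats: Oakdale 5, Rivermont 9, Pinehurst 1.
Pinehurst drops from 2 to 1.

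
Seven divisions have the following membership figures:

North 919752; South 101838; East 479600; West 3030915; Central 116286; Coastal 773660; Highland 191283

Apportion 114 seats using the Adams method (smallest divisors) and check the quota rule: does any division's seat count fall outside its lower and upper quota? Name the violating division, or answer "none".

Standard quotas: North 18.679, South 2.068, East 9.740, West 61.554, Central 2.362, Coastal 15.712, Highland 3.885.
Adams allocation: North 19, South 2, East 10, West 60, Central 3, Coastal 16, Highland 4.
West has quota 61.554 (lower 61, upper 62) but receives 60 — outside the quota interval.

West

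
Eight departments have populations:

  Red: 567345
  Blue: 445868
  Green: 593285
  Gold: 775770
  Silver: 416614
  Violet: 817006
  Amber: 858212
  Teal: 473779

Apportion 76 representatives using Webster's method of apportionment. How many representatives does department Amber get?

13

Standard divisor 4947879/76 ≈ 65103.671; standard quotas: Red 8.714, Blue 6.849, Green 9.113, Gold 11.916, Silver 6.399, Violet 12.549, Amber 13.182, Teal 7.277.
Rounding to the nearest integer gives Red 9, Blue 7, Green 9, Gold 12, Silver 6, Violet 13, Amber 13, Teal 7 — total 76, matching the house size, so no adjustment is needed.
Amber receives 13.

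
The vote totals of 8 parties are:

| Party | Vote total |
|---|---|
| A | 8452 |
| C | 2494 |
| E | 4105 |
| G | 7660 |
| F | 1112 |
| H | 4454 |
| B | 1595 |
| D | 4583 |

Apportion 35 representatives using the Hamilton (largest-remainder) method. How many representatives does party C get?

The standard divisor is 34455/35 ≈ 984.429.
Standard quotas: A 8.5857, C 2.5334, E 4.1699, G 7.7812, F 1.1296, H 4.5245, B 1.6202, D 4.6555.
Lower quotas: A 8, C 2, E 4, G 7, F 1, H 4, B 1, D 4 (sum 31, leaving 4 seats).
Remainders in descending order: G 0.7812, D 0.6555, B 0.6202, A 0.5857, C 0.5334, H 0.5245, E 0.1699, F 0.1296.
Largest remainders: G, D, B, A receive the extra seats.
C receives 2.

2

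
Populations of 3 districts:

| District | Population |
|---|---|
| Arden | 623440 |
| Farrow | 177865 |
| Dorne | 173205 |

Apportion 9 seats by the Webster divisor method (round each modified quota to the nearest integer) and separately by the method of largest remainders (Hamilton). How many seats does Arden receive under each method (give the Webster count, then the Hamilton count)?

Webster: Arden 5, Farrow 2, Dorne 2.
Hamilton: Arden 6, Farrow 2, Dorne 1.
Arden gets 5 under Webster and 6 under Hamilton.

5 and 6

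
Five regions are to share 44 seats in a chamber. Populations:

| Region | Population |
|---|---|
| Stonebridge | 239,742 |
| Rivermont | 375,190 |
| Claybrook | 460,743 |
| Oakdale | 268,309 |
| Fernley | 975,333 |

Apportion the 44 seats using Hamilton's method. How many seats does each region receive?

Stonebridge 5, Rivermont 7, Claybrook 9, Oakdale 5, Fernley 18

Total 2319317; standard divisor 2319317/44 ≈ 52711.75.
Standard quotas: Stonebridge 4.5482, Rivermont 7.1178, Claybrook 8.7408, Oakdale 5.0901, Fernley 18.5031.
Lower quotas: Stonebridge 4, Rivermont 7, Claybrook 8, Oakdale 5, Fernley 18 (sum 42, leaving 2 seats).
Remainders in descending order: Claybrook 0.7408, Stonebridge 0.5482, Fernley 0.5031, Rivermont 0.1178, Oakdale 0.0901.
Largest remainders: Claybrook, Stonebridge receive the extra seats.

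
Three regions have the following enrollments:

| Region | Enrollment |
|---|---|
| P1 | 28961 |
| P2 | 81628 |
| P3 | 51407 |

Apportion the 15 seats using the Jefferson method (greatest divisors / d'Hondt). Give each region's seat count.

P1 2, P2 8, P3 5

Standard divisor 161996/15 ≈ 10799.733; standard quotas: P1 2.682, P2 7.558, P3 4.760.
Rounding down gives 2, 7, 4 = 13 seats, so the divisor must be adjusted.
With modified divisor 9900: modified quotas P1 2.925, P2 8.245, P3 5.193.
Rounding down: P1 2, P2 8, P3 5 (total 15).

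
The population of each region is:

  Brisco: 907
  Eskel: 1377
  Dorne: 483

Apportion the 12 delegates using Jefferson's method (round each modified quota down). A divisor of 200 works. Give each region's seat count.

With modified divisor 200: modified quotas Brisco 4.535, Eskel 6.885, Dorne 2.415.
Rounding down: Brisco 4, Eskel 6, Dorne 2 (total 12).

Brisco=4; Eskel=6; Dorne=2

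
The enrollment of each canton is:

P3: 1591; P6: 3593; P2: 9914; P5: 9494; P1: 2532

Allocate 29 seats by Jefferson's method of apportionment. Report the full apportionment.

P3 1; P6 4; P2 11; P5 11; P1 2

Standard divisor 27124/29 ≈ 935.31; standard quotas: P3 1.701, P6 3.842, P2 10.600, P5 10.151, P1 2.707.
Rounding down gives 1, 3, 10, 10, 2 = 26 seats, so the divisor must be adjusted.
With modified divisor 850: modified quotas P3 1.872, P6 4.227, P2 11.664, P5 11.169, P1 2.979.
Rounding down: P3 1, P6 4, P2 11, P5 11, P1 2 (total 29).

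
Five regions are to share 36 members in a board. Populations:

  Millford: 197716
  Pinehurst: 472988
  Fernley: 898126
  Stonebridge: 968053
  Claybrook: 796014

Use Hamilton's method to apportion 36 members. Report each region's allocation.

Millford 2, Pinehurst 5, Fernley 10, Stonebridge 10, Claybrook 9

Total 3332897; standard divisor 3332897/36 ≈ 92580.472.
Standard quotas: Millford 2.1356, Pinehurst 5.1089, Fernley 9.7010, Stonebridge 10.4563, Claybrook 8.5981.
Lower quotas: Millford 2, Pinehurst 5, Fernley 9, Stonebridge 10, Claybrook 8 (sum 34, leaving 2 seats).
Remainders in descending order: Fernley 0.7010, Claybrook 0.5981, Stonebridge 0.4563, Millford 0.1356, Pinehurst 0.1089.
The surplus seats go to Fernley, Claybrook.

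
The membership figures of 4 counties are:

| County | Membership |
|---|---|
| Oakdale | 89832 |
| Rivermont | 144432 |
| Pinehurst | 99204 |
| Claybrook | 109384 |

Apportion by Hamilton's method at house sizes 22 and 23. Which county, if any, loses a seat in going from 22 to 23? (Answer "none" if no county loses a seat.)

At 22 seats: Oakdale 5, Rivermont 7, Pinehurst 5, Claybrook 5.
At 23 seats: Oakdale 5, Rivermont 7, Pinehurst 5, Claybrook 6.
No county's allocation decreased.

none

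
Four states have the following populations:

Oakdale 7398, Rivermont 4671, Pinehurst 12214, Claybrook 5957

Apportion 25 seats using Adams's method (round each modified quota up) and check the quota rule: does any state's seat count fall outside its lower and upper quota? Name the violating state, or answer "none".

Standard quotas: Oakdale 6.116, Rivermont 3.862, Pinehurst 10.098, Claybrook 4.925.
Adams allocation: Oakdale 6, Rivermont 4, Pinehurst 10, Claybrook 5.
Every allocation lies between the lower and upper quota.

none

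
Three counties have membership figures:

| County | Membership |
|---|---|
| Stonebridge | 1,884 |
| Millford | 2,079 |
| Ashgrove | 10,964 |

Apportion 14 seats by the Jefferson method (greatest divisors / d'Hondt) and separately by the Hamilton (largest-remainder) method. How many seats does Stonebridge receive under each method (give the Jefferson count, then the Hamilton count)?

1 and 2

Jefferson: Stonebridge 1, Millford 2, Ashgrove 11.
Hamilton: Stonebridge 2, Millford 2, Ashgrove 10.
Stonebridge gets 1 under Jefferson and 2 under Hamilton.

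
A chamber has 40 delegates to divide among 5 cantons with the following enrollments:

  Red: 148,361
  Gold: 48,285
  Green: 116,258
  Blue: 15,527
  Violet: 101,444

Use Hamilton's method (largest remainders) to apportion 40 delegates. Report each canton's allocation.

Red: 14; Gold: 5; Green: 11; Blue: 1; Violet: 9

The standard divisor is 429875/40 ≈ 10746.875.
Standard quotas: Red 13.8050, Gold 4.4929, Green 10.8178, Blue 1.4448, Violet 9.4394.
Lower quotas: Red 13, Gold 4, Green 10, Blue 1, Violet 9 (sum 37, leaving 3 seats).
Remainders in descending order: Green 0.8178, Red 0.8050, Gold 0.4929, Blue 0.4448, Violet 0.4394.
Largest remainders: Green, Red, Gold receive the extra seats.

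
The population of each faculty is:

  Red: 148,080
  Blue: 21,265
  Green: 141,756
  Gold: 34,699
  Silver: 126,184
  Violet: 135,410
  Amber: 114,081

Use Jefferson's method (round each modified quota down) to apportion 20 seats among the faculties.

Standard divisor 721475/20 ≈ 36073.75; standard quotas: Red 4.105, Blue 0.589, Green 3.930, Gold 0.962, Silver 3.498, Violet 3.754, Amber 3.162.
Rounding down gives 4, 0, 3, 0, 3, 3, 3 = 16 seats, so the divisor must be adjusted.
With modified divisor 30600: modified quotas Red 4.839, Blue 0.695, Green 4.633, Gold 1.134, Silver 4.124, Violet 4.425, Amber 3.728.
Rounding down: Red 4, Blue 0, Green 4, Gold 1, Silver 4, Violet 4, Amber 3 (total 20).

Red 4; Blue 0; Green 4; Gold 1; Silver 4; Violet 4; Amber 3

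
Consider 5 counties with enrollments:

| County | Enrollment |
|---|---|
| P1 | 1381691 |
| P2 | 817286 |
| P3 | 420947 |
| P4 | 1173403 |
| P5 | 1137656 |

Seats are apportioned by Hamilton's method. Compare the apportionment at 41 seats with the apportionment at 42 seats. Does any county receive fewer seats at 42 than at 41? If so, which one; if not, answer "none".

P3

At 41 seats: P1 11, P2 7, P3 4, P4 10, P5 9.
At 42 seats: P1 12, P2 7, P3 3, P4 10, P5 10.
P3 drops from 4 to 3.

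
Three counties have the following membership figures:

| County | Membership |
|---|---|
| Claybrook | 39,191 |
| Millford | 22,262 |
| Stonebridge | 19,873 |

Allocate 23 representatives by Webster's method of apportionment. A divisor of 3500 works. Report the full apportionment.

Claybrook 11; Millford 6; Stonebridge 6

With modified divisor 3500: modified quotas Claybrook 11.197, Millford 6.361, Stonebridge 5.678.
Rounding to the nearest integer: Claybrook 11, Millford 6, Stonebridge 6 (total 23).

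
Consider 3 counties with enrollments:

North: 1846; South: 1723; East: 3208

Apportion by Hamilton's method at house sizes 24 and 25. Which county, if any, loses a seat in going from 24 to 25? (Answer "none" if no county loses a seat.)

none

At 24 seats: North 7, South 6, East 11.
At 25 seats: North 7, South 6, East 12.
No county's allocation decreased.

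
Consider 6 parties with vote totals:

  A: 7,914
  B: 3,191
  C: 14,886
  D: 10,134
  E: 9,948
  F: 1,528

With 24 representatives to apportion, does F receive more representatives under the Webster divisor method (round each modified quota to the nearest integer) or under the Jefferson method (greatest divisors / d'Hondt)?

Webster: A 4, B 2, C 7, D 5, E 5, F 1.
Jefferson: A 4, B 1, C 8, D 6, E 5, F 0.
F gets 1 under Webster and 0 under Jefferson.

Webster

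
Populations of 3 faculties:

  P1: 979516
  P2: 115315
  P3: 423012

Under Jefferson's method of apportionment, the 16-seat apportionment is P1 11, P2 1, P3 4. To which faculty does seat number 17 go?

Priority for the next seat is population ÷ (current seats + 1).
Priorities: P1 81626.333, P2 57657.500, P3 84602.400.
Highest priority: P3.

P3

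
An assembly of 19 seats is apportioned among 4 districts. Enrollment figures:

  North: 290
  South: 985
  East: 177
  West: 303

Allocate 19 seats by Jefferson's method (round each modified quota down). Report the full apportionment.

North=3, South=11, East=2, West=3

Standard divisor 1755/19 ≈ 92.368; standard quotas: North 3.140, South 10.664, East 1.916, West 3.280.
Rounding down gives 3, 10, 1, 3 = 17 seats, so the divisor must be adjusted.
With modified divisor 85: modified quotas North 3.412, South 11.588, East 2.082, West 3.565.
Rounding down: North 3, South 11, East 2, West 3 (total 19).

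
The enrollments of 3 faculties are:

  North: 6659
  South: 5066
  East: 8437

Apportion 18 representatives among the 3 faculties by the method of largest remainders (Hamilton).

Total 20162; standard divisor 20162/18 ≈ 1120.111.
Standard quotas: North 5.9449, South 4.5228, East 7.5323.
Lower quotas: North 5, South 4, East 7 (sum 16, leaving 2 seats).
Remainders in descending order: North 0.9449, East 0.5323, South 0.5228.
The surplus seats go to North, East.

North 6, South 4, East 8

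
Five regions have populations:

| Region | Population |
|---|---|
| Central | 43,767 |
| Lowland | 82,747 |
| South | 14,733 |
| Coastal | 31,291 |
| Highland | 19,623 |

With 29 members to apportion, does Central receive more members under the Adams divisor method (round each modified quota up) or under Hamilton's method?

Hamilton

Adams: Central 6, Lowland 12, South 3, Coastal 5, Highland 3.
Hamilton: Central 7, Lowland 12, South 2, Coastal 5, Highland 3.
Central gets 6 under Adams and 7 under Hamilton.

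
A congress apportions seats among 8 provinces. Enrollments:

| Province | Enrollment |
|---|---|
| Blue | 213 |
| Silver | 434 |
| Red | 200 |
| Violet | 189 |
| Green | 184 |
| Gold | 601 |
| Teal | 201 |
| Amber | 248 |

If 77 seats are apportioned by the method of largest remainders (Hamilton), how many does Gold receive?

The standard divisor is 2270/77 ≈ 29.481.
Standard quotas: Blue 7.225, Silver 14.722, Red 6.784, Violet 6.411, Green 6.241, Gold 20.386, Teal 6.818, Amber 8.412.
Lower quotas: Blue 7, Silver 14, Red 6, Violet 6, Green 6, Gold 20, Teal 6, Amber 8 (sum 73, leaving 4 seats).
Remainders in descending order: Teal 0.818, Red 0.784, Silver 0.722, Amber 0.412, Violet 0.411, Gold 0.386, Green 0.241, Blue 0.225.
The surplus seats go to Teal, Red, Silver, Amber.
Gold receives 20.

20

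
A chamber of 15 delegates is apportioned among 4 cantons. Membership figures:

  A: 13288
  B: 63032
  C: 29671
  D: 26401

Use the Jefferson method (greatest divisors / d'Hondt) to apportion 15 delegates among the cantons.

Standard divisor 132392/15 ≈ 8826.133; standard quotas: A 1.506, B 7.142, C 3.362, D 2.991.
Rounding down gives 1, 7, 3, 2 = 13 seats, so the divisor must be adjusted.
With modified divisor 7600: modified quotas A 1.748, B 8.294, C 3.904, D 3.474.
Rounding down: A 1, B 8, C 3, D 3 (total 15).

A=1; B=8; C=3; D=3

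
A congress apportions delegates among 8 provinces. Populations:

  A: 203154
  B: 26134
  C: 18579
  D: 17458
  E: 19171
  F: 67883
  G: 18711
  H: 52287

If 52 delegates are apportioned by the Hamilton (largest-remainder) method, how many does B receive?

3

The standard divisor is 423377/52 ≈ 8141.865.
Standard quotas: A 24.9518, B 3.2098, C 2.2819, D 2.1442, E 2.3546, F 8.3375, G 2.2981, H 6.4220.
Lower quotas: A 24, B 3, C 2, D 2, E 2, F 8, G 2, H 6 (sum 49, leaving 3 seats).
Remainders in descending order: A 0.9518, H 0.4220, E 0.3546, F 0.3375, G 0.2981, C 0.2819, B 0.2098, D 0.1442.
The surplus seats go to A, H, E.
B receives 3.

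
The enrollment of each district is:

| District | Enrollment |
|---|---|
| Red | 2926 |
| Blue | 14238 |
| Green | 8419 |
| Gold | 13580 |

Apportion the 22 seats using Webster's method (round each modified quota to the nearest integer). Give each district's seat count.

Standard divisor 39163/22 ≈ 1780.136; standard quotas: Red 1.644, Blue 7.998, Green 4.729, Gold 7.629.
Rounding to the nearest integer gives 2, 8, 5, 8 = 23 seats, so the divisor must be adjusted.
With modified divisor 1840: modified quotas Red 1.590, Blue 7.738, Green 4.576, Gold 7.380.
Rounding to the nearest integer: Red 2, Blue 8, Green 5, Gold 7 (total 22).

Red=2; Blue=8; Green=5; Gold=7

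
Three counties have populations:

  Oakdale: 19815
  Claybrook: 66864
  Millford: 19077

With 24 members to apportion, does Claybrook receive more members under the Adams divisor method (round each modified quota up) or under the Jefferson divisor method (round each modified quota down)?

Jefferson

Adams: Oakdale 5, Claybrook 15, Millford 4.
Jefferson: Oakdale 4, Claybrook 16, Millford 4.
Claybrook gets 15 under Adams and 16 under Jefferson.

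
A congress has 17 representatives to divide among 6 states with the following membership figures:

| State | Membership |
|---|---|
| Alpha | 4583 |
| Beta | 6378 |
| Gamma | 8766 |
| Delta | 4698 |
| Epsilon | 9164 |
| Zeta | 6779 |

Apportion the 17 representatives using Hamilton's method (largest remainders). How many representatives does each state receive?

Alpha: 2, Beta: 2, Gamma: 4, Delta: 2, Epsilon: 4, Zeta: 3

The standard divisor is 40368/17 ≈ 2374.588.
Standard quotas: Alpha 1.9300, Beta 2.6859, Gamma 3.6916, Delta 1.9784, Epsilon 3.8592, Zeta 2.8548.
Lower quotas: Alpha 1, Beta 2, Gamma 3, Delta 1, Epsilon 3, Zeta 2 (sum 12, leaving 5 seats).
Remainders in descending order: Delta 0.9784, Alpha 0.9300, Epsilon 0.8592, Zeta 0.8548, Gamma 0.6916, Beta 0.6859.
The surplus seats go to Delta, Alpha, Epsilon, Zeta, Gamma.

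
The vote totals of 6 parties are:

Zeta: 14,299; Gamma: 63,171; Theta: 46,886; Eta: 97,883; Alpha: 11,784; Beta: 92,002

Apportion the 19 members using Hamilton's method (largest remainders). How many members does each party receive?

Zeta: 1, Gamma: 3, Theta: 3, Eta: 6, Alpha: 1, Beta: 5

The standard divisor is 326025/19 ≈ 17159.211.
Standard quotas: Zeta 0.8333, Gamma 3.6815, Theta 2.7324, Eta 5.7044, Alpha 0.6867, Beta 5.3617.
Lower quotas: Zeta 0, Gamma 3, Theta 2, Eta 5, Alpha 0, Beta 5 (sum 15, leaving 4 seats).
Remainders in descending order: Zeta 0.8333, Theta 0.7324, Eta 0.7044, Alpha 0.6867, Gamma 0.6815, Beta 0.3617.
Largest remainders: Zeta, Theta, Eta, Alpha receive the extra seats.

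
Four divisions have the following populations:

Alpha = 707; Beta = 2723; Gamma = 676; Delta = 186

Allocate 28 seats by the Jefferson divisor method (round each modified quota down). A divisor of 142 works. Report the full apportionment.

Alpha 4, Beta 19, Gamma 4, Delta 1

With modified divisor 142: modified quotas Alpha 4.979, Beta 19.176, Gamma 4.761, Delta 1.310.
Rounding down: Alpha 4, Beta 19, Gamma 4, Delta 1 (total 28).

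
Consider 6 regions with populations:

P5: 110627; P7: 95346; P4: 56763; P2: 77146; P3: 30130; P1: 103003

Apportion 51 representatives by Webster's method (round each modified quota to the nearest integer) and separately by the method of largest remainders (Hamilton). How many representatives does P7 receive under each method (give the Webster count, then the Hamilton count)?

Webster: P5 12, P7 11, P4 6, P2 8, P3 3, P1 11.
Hamilton: P5 12, P7 10, P4 6, P2 9, P3 3, P1 11.
P7 gets 11 under Webster and 10 under Hamilton.

11 and 10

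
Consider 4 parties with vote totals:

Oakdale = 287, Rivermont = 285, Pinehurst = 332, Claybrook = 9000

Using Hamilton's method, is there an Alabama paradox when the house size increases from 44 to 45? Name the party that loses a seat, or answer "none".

At 44 seats: Oakdale 1, Rivermont 1, Pinehurst 2, Claybrook 40.
At 45 seats: Oakdale 1, Rivermont 1, Pinehurst 2, Claybrook 41.
No party's allocation decreased.

none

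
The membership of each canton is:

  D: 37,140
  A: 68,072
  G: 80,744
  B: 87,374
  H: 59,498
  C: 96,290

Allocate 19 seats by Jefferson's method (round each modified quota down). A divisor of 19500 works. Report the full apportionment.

D 1, A 3, G 4, B 4, H 3, C 4

With modified divisor 19500: modified quotas D 1.905, A 3.491, G 4.141, B 4.481, H 3.051, C 4.938.
Rounding down: D 1, A 3, G 4, B 4, H 3, C 4 (total 19).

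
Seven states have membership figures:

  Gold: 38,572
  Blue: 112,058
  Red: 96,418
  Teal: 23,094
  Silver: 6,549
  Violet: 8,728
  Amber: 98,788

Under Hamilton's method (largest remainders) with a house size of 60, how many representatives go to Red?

Standard divisor: 384207 ÷ 60 ≈ 6403.45.
Standard quotas: Gold 6.0236, Blue 17.4996, Red 15.0572, Teal 3.6065, Silver 1.0227, Violet 1.3630, Amber 15.4273.
Lower quotas: Gold 6, Blue 17, Red 15, Teal 3, Silver 1, Violet 1, Amber 15 (sum 58, leaving 2 seats).
Remainders in descending order: Teal 0.6065, Blue 0.4996, Amber 0.4273, Violet 0.3630, Red 0.0572, Gold 0.0236, Silver 0.0227.
The surplus seats go to Teal, Blue.
Red receives 15.

15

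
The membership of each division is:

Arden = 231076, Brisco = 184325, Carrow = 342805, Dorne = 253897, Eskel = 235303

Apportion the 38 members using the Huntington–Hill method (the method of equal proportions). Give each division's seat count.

Arden: 7, Brisco: 6, Carrow: 10, Dorne: 8, Eskel: 7

With divisor 33169: modified quotas Arden 6.967, Brisco 5.557, Carrow 10.335, Dorne 7.655, Eskel 7.094.
Geometric-mean thresholds: Arden √(6·7)=6.481, Brisco √(5·6)=5.477, Carrow √(10·11)=10.488, Dorne √(7·8)=7.483, Eskel √(7·8)=7.483.
Each quota rounded against its threshold gives Arden 7, Brisco 6, Carrow 10, Dorne 8, Eskel 7 (total 38).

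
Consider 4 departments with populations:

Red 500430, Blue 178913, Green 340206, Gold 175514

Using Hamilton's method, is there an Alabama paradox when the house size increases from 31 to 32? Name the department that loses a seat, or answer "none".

none

At 31 seats: Red 13, Blue 5, Green 9, Gold 4.
At 32 seats: Red 13, Blue 5, Green 9, Gold 5.
No department's allocation decreased.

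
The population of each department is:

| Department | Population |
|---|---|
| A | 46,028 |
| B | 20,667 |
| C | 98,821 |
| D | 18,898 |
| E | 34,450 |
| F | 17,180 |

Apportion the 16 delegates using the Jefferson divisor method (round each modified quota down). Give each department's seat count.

Standard divisor 236044/16 ≈ 14752.75; standard quotas: A 3.120, B 1.401, C 6.698, D 1.281, E 2.335, F 1.165.
Rounding down gives 3, 1, 6, 1, 2, 1 = 14 seats, so the divisor must be adjusted.
With modified divisor 11900: modified quotas A 3.868, B 1.737, C 8.304, D 1.588, E 2.895, F 1.444.
Rounding down: A 3, B 1, C 8, D 1, E 2, F 1 (total 16).

A 3; B 1; C 8; D 1; E 2; F 1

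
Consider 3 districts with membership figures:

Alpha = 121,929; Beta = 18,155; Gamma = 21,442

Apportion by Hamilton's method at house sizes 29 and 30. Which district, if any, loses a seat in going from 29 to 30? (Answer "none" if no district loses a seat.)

At 29 seats: Alpha 22, Beta 3, Gamma 4.
At 30 seats: Alpha 23, Beta 3, Gamma 4.
No district's allocation decreased.

none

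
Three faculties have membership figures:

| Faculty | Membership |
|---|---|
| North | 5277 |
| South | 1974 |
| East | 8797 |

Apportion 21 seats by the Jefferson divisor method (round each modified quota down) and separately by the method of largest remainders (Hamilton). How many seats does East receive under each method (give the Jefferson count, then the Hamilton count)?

12 and 11

Jefferson: North 7, South 2, East 12.
Hamilton: North 7, South 3, East 11.
East gets 12 under Jefferson and 11 under Hamilton.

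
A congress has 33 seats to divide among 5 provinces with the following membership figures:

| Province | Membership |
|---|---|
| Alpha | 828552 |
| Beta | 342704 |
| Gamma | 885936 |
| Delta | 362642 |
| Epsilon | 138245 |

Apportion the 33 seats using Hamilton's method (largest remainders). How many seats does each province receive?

Alpha 11, Beta 4, Gamma 11, Delta 5, Epsilon 2

Total 2558079; standard divisor 2558079/33 ≈ 77517.545.
Standard quotas: Alpha 10.6886, Beta 4.4210, Gamma 11.4288, Delta 4.6782, Epsilon 1.7834.
Lower quotas: Alpha 10, Beta 4, Gamma 11, Delta 4, Epsilon 1 (sum 30, leaving 3 seats).
Remainders in descending order: Epsilon 0.7834, Alpha 0.6886, Delta 0.6782, Gamma 0.4288, Beta 0.4210.
The surplus seats go to Epsilon, Alpha, Delta.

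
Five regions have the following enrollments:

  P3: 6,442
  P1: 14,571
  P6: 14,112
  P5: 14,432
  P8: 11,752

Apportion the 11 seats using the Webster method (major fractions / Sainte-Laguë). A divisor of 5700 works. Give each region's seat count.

With modified divisor 5700: modified quotas P3 1.130, P1 2.556, P6 2.476, P5 2.532, P8 2.062.
Rounding to the nearest integer: P3 1, P1 3, P6 2, P5 3, P8 2 (total 11).

P3=1, P1=3, P6=2, P5=3, P8=2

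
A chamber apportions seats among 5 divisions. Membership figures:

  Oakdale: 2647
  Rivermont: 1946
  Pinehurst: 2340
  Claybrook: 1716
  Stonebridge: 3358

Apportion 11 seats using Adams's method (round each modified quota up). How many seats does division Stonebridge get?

Standard divisor 12007/11 ≈ 1091.545; standard quotas: Oakdale 2.425, Rivermont 1.783, Pinehurst 2.144, Claybrook 1.572, Stonebridge 3.076.
Rounding up gives 3, 2, 3, 2, 4 = 14 seats, so the divisor must be adjusted.
With modified divisor 1500: modified quotas Oakdale 1.765, Rivermont 1.297, Pinehurst 1.560, Claybrook 1.144, Stonebridge 2.239.
Rounding up: Oakdale 2, Rivermont 2, Pinehurst 2, Claybrook 2, Stonebridge 3 (total 11).
Stonebridge receives 3.

3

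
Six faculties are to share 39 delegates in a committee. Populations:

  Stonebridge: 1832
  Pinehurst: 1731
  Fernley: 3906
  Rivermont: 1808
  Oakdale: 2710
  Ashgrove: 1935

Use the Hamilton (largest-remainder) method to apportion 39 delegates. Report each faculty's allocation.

The standard divisor is 13922/39 ≈ 356.974.
Standard quotas: Stonebridge 5.132, Pinehurst 4.849, Fernley 10.942, Rivermont 5.065, Oakdale 7.592, Ashgrove 5.421.
Lower quotas: Stonebridge 5, Pinehurst 4, Fernley 10, Rivermont 5, Oakdale 7, Ashgrove 5 (sum 36, leaving 3 seats).
Remainders in descending order: Fernley 0.942, Pinehurst 0.849, Oakdale 0.592, Ashgrove 0.421, Stonebridge 0.132, Rivermont 0.065.
Largest remainders: Fernley, Pinehurst, Oakdale receive the extra seats.

Stonebridge 5; Pinehurst 5; Fernley 11; Rivermont 5; Oakdale 8; Ashgrove 5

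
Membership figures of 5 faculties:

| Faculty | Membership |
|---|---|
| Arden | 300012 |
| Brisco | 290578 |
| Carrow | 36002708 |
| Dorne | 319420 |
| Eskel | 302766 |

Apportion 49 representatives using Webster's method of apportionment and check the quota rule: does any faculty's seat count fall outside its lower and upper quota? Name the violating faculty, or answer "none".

Carrow

Standard quotas: Arden 0.395, Brisco 0.383, Carrow 47.403, Dorne 0.421, Eskel 0.399.
Webster allocation: Arden 0, Brisco 0, Carrow 49, Dorne 0, Eskel 0.
Carrow has quota 47.403 (lower 47, upper 48) but receives 49 — outside the quota interval.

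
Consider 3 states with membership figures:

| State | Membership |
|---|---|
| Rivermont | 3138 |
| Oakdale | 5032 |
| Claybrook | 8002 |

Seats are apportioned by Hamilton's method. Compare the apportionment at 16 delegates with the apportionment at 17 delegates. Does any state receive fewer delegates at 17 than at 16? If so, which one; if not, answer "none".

none

At 16 seats: Rivermont 3, Oakdale 5, Claybrook 8.
At 17 seats: Rivermont 3, Oakdale 5, Claybrook 9.
No state's allocation decreased.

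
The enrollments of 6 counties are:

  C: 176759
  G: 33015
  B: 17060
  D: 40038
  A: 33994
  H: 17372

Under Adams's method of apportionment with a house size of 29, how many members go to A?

3

Standard divisor 318238/29 ≈ 10973.724; standard quotas: C 16.107, G 3.009, B 1.555, D 3.649, A 3.098, H 1.583.
Rounding up gives 17, 4, 2, 4, 4, 2 = 33 seats, so the divisor must be adjusted.
With modified divisor 12200: modified quotas C 14.488, G 2.706, B 1.398, D 3.282, A 2.786, H 1.424.
Rounding up: C 15, G 3, B 2, D 4, A 3, H 2 (total 29).
A receives 3.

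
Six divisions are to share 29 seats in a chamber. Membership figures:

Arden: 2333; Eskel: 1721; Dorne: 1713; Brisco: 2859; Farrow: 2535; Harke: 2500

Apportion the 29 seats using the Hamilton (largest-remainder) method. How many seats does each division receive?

Standard divisor: 13661 ÷ 29 ≈ 471.069.
Standard quotas: Arden 4.953, Eskel 3.653, Dorne 3.636, Brisco 6.069, Farrow 5.381, Harke 5.307.
Lower quotas: Arden 4, Eskel 3, Dorne 3, Brisco 6, Farrow 5, Harke 5 (sum 26, leaving 3 seats).
Remainders in descending order: Arden 0.953, Eskel 0.653, Dorne 0.636, Farrow 0.381, Harke 0.307, Brisco 0.069.
Largest remainders: Arden, Eskel, Dorne receive the extra seats.

Arden=5; Eskel=4; Dorne=4; Brisco=6; Farrow=5; Harke=5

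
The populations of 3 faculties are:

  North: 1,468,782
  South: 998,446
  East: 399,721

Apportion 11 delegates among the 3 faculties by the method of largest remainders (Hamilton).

The standard divisor is 2866949/11 ≈ 260631.727.
Standard quotas: North 5.6355, South 3.8309, East 1.5337.
Lower quotas: North 5, South 3, East 1 (sum 9, leaving 2 seats).
Remainders in descending order: South 0.8309, North 0.6355, East 0.5337.
Largest remainders: South, North receive the extra seats.

North 6; South 4; East 1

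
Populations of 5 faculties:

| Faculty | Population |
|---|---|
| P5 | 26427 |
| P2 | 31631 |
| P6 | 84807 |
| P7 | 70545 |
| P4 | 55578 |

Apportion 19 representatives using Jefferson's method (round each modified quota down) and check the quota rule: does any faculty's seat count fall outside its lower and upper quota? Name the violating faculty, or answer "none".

none

Standard quotas: P5 1.867, P2 2.234, P6 5.990, P7 4.983, P4 3.926.
Jefferson allocation: P5 2, P2 2, P6 6, P7 5, P4 4.
Every allocation lies between the lower and upper quota.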